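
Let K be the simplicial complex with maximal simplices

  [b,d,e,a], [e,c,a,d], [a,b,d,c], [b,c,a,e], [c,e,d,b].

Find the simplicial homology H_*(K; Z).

Take the total order a < b < c < d < e on the vertex set. Then K (dimension 3) consists of the simplices:

  0-simplices (5): a, b, c, d, e
  1-simplices (10): ab, ac, ad, ae, bc, bd, be, cd, ce, de
  2-simplices (10): abc, abd, abe, acd, ace, ade, bcd, bce, bde, cde
  3-simplices (5): abcd, abce, abde, acde, bcde

Hence C_0 ≅ Z^5, C_1 ≅ Z^10, C_2 ≅ Z^10, C_3 ≅ Z^5.

The boundary map ∂_1: C_1 → C_0 sends each edge [p,q] (with p < q) to q − p.
This gives a 5×10 integer matrix of rank 4; reducing to Smith normal form yields diagonal entries (1,1,1,1).

∂_2: C_2 → C_1 acts by ∂[p,q,r] = [q,r] − [p,r] + [p,q]. For instance
  ∂abd = bd − ad + ab,
  ∂cde = de − ce + cd.
The 10×10 boundary matrix has rank 6 and Smith normal form diag(1,1,1,1,1,1).

∂_3: C_3 → C_2 sends each 3-simplex σ to the alternating sum Σ_i (−1)^i (σ with its i-th vertex removed). For instance
  ∂abce = bce − ace + abe − abc,
  ∂abcd = bcd − acd + abd − abc.
This gives a 10×5 integer matrix of rank 4; reducing to Smith normal form yields diagonal entries (1,1,1,1).

From H_k ≅ ker(∂_k) / im(∂_{k+1}) we obtain:

  H_0: rank C_0 − rank ∂_1 = 5 − 4 = 1, and the invariant factors of ∂_1 are all 1, so H_0 ≅ Z.
  H_1: rank ker ∂_1 − rank ∂_2 = (10 − 4) − 6 = 0, and the invariant factors of ∂_2 are all 1, so H_1 ≅ 0.
  H_2: rank ker ∂_2 − rank ∂_3 = (10 − 6) − 4 = 0, and the invariant factors of ∂_3 are all 1, so H_2 ≅ 0.
  H_3: rank ker ∂_3 − rank ∂_4 = (5 − 4) − 0 = 1, and there is no ∂_4, so H_3 ≅ Z.

H_0 ≅ Z,  H_1 = 0,  H_2 = 0,  H_3 ≅ Z.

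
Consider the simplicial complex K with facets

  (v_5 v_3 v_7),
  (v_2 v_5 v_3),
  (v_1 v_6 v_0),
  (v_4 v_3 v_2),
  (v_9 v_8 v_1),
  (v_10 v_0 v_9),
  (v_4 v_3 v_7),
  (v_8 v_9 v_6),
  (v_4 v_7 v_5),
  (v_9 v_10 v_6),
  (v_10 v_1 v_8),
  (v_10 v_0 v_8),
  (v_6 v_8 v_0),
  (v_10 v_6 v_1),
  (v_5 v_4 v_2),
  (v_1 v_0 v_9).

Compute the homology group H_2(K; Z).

H_2 ≅ Z.

Order the vertices as v_0 < v_1 < v_2 < v_3 < v_4 < v_5 < v_6 < v_7 < v_8 < v_9 < v_10. Listing each simplex with vertices in this order, K has dimension 2 with simplices:

  0-simplices (11): [v_0], [v_1], [v_2], [v_3], [v_4], [v_5], [v_6], [v_7], [v_8], [v_9], [v_10]
  1-simplices (24): (24 of them)
  2-simplices (16): (16 of them)

giving chain groups C_0 ≅ Z^11, C_1 ≅ Z^24, C_2 ≅ Z^16.

Boundary ∂_1: C_1 → C_0 sends each edge [p,q] (with p < q) to q − p. For instance
  ∂[v_2,v_3] = [v_3] − [v_2].
As a 11×24 matrix over Z this has rank 9, with invariant factors (1,1,1,1,1,1,1,1,1).

The boundary map ∂_2: C_2 → C_1 acts by ∂[p,q,r] = [q,r] − [p,r] + [p,q]. For instance
  ∂[v_3,v_4,v_7] = [v_4,v_7] − [v_3,v_7] + [v_3,v_4],
  ∂[v_0,v_9,v_10] = [v_9,v_10] − [v_0,v_10] + [v_0,v_9].
The resulting 24×16 matrix has rank 15, and its Smith normal form has invariant factors (1,1,1,1,1,1,1,1,1,1,1,1,1,1,2).

Computing H_k = (kernel of ∂_k) / (image of ∂_{k+1}):

  H_2: rank ker ∂_2 − rank ∂_3 = (16 − 15) − 0 = 1, and there is no ∂_3, so H_2 ≅ Z.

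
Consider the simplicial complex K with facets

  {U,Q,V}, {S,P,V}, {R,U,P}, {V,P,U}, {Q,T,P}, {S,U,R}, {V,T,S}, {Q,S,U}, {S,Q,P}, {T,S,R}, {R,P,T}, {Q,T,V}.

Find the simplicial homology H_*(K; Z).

H_0 = Z,  H_1 = Z_2,  H_2 = 0.

Order the vertices as P < Q < R < S < T < U < V. Listing each simplex with vertices in this order, K has dimension 2 with simplices:

  0-simplices (7): P, Q, R, S, T, U, V
  1-simplices (18): PQ, PR, PS, PT, PU, PV, QS, QT, QU, QV, RS, RT, RU, ST, SU, SV, TV, UV
  2-simplices (12): PQS, PQT, PRT, PRU, PSV, PUV, QSU, QTV, QUV, RST, RSU, STV

Hence C_0 ≅ Z^7, C_1 ≅ Z^18, C_2 ≅ Z^12.

The boundary map ∂_1: C_1 → C_0 sends each edge [p,q] (with p < q) to q − p. For instance
  ∂ST = T − S.
As a 7×18 matrix over Z this has rank 6, with invariant factors (1,1,1,1,1,1).

∂_2: C_2 → C_1 maps a triangle to the signed sum of its edges. For instance
  ∂RST = ST − RT + RS,
  ∂STV = TV − SV + ST.
This gives a 18×12 integer matrix of rank 12; reducing to Smith normal form yields diagonal entries (1,1,1,1,1,1,1,1,1,1,1,2).

Reading off H_k = ker ∂_k / im ∂_{k+1}:

  H_0: rank C_0 − rank ∂_1 = 7 − 6 = 1, and the invariant factors of ∂_1 are all 1, so H_0 = Z.
  H_1: rank ker ∂_1 − rank ∂_2 = (18 − 6) − 12 = 0, and ∂_2 has invariant factor 2 > 1, so H_1 = Z_2.
  H_2: rank ker ∂_2 − rank ∂_3 = (12 − 12) − 0 = 0, and there is no ∂_3, so H_2 = 0.

As a check, the Euler characteristic is 7 − 18 + 12 = 1, which agrees with 1 − 0 + 0 = 1.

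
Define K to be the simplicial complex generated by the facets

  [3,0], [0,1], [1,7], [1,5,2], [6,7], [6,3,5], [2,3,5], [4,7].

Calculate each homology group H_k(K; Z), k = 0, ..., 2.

H_0 = Z,  H_1 = Z^2,  H_2 = 0.

Order the vertices as 0 < 1 < 2 < 3 < 4 < 5 < 6 < 7. Listing each simplex with vertices in this order, K has dimension 2 with simplices:

  0-simplices (8): [0], [1], [2], [3], [4], [5], [6], [7]
  1-simplices (12): [0,1], [0,3], [1,2], [1,5], [1,7], [2,3], [2,5], [3,5], [3,6], [4,7], [5,6], [6,7]
  2-simplices (3): [1,2,5], [2,3,5], [3,5,6]

Hence C_0 ≅ Z^8, C_1 ≅ Z^12, C_2 ≅ Z^3.

Boundary ∂_1: C_1 → C_0 maps an edge to its endpoints' difference, ∂[p,q] = q − p. For instance
  ∂[6,7] = [7] − [6].
This gives a 8×12 integer matrix of rank 7; reducing to Smith normal form yields diagonal entries (1,1,1,1,1,1,1).

The boundary map ∂_2: C_2 → C_1 maps a triangle to the signed sum of its edges. For instance
  ∂[1,2,5] = [2,5] − [1,5] + [1,2],
  ∂[3,5,6] = [5,6] − [3,6] + [3,5].
As a 12×3 matrix over Z this has rank 3, with invariant factors (1,1,1).

Computing H_k = (kernel of ∂_k) / (image of ∂_{k+1}):

  H_0: rank C_0 − rank ∂_1 = 8 − 7 = 1, and the invariant factors of ∂_1 are all 1, so H_0 ≅ Z.
  H_1: rank ker ∂_1 − rank ∂_2 = (12 − 7) − 3 = 2, and the invariant factors of ∂_2 are all 1, so H_1 ≅ Z^2.
  H_2: rank ker ∂_2 − rank ∂_3 = (3 − 3) − 0 = 0, and there is no ∂_3, so H_2 ≅ 0.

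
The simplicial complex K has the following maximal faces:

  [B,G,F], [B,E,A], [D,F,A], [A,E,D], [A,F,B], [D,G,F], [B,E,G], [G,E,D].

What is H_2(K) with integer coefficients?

H_2 = Z.

Order the vertices as A < B < D < E < F < G. Listing each simplex with vertices in this order, K has dimension 2 with simplices:

  0-simplices (6): A, B, D, E, F, G
  1-simplices (12): AB, AD, AE, AF, BE, BF, BG, DE, DF, DG, EG, FG
  2-simplices (8): ABE, ABF, ADE, ADF, BEG, BFG, DEG, DFG

giving chain groups C_0 ≅ Z^6, C_1 ≅ Z^12, C_2 ≅ Z^8.

The boundary map ∂_1: C_1 → C_0 maps an edge to its endpoints' difference, ∂[p,q] = q − p.
The resulting 6×12 matrix has rank 5, and its Smith normal form has invariant factors (1,1,1,1,1).

The boundary map ∂_2: C_2 → C_1 maps a triangle to the signed sum of its edges. For instance
  ∂DFG = FG − DG + DF,
  ∂ABE = BE − AE + AB.
The resulting 12×8 matrix has rank 7, and its Smith normal form has invariant factors (1,1,1,1,1,1,1).

Reading off H_k = ker ∂_k / im ∂_{k+1}:

  H_2: rank ker ∂_2 − rank ∂_3 = (8 − 7) − 0 = 1, and there is no ∂_3, so H_2 ≅ Z.

(K is a triangulation of the 2-sphere S^2.)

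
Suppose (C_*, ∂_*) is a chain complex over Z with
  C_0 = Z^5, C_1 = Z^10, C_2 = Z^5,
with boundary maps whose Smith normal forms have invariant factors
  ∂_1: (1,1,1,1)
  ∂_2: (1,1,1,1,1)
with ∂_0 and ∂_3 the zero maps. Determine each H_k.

H_0 ≅ Z,  H_1 ≅ Z,  H_2 = 0.

H_0: b_0 = 5 − 0 − 4 = 1; torsion from ∂_1 factors > 1: none. So H_0 ≅ Z.
H_1: b_1 = 10 − 4 − 5 = 1; torsion from ∂_2 factors > 1: none. So H_1 ≅ Z.
H_2: b_2 = 5 − 5 − 0 = 0; torsion from ∂_3 factors > 1: none. So H_2 ≅ 0.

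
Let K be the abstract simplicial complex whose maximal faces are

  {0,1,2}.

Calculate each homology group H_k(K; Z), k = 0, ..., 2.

Order the vertices as 0 < 1 < 2. Listing each simplex with vertices in this order, K has dimension 2 with simplices:

  0-simplices (3): [0], [1], [2]
  1-simplices (3): [0,1], [0,2], [1,2]
  2-simplices (1): [0,1,2]

so the chain groups are C_0 ≅ Z^3, C_1 ≅ Z^3, C_2 ≅ Z^1.

∂_1: C_1 → C_0 is given by ∂[p,q] = [q] − [p].
The 3×3 boundary matrix has rank 2 and Smith normal form diag(1,1).

∂_2: C_2 → C_1 maps a triangle to the signed sum of its edges. For instance
  ∂[0,1,2] = [1,2] − [0,2] + [0,1].
The resulting 3×1 matrix has rank 1, and its Smith normal form has invariant factors (1).

Reading off H_k = ker ∂_k / im ∂_{k+1}:

  H_0: rank C_0 − rank ∂_1 = 3 − 2 = 1, and the invariant factors of ∂_1 are all 1, so H_0 = Z.
  H_1: rank ker ∂_1 − rank ∂_2 = (3 − 2) − 1 = 0, and the invariant factors of ∂_2 are all 1, so H_1 = 0.
  H_2: rank ker ∂_2 − rank ∂_3 = (1 − 1) − 0 = 0, and there is no ∂_3, so H_2 = 0.

H_0 = Z,  H_1 = 0,  H_2 = 0.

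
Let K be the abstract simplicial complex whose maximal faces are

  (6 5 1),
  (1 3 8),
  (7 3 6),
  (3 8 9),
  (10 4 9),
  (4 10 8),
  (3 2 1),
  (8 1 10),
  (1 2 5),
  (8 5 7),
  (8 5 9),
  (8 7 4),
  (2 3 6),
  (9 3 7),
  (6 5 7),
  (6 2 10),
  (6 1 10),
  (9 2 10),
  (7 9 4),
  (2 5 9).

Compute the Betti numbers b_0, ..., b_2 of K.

b_0 = 1, b_1 = 1, b_2 = 0.

K has 10 vertices, 30 edges, 20 triangles.
rank ∂_0 = 0, rank ∂_1 = 9 ⇒ b_0 = 10 − 0 − 9 = 1; all invariant factors of ∂_1 are 1 so no torsion. So H_0 = Z.
rank ∂_1 = 9, rank ∂_2 = 20 ⇒ b_1 = 30 − 9 − 20 = 1; ∂_2 has invariant factor(s) [2] giving torsion. So H_1 = Z ⊕ Z/2.
rank ∂_2 = 20, rank ∂_3 = 0 ⇒ b_2 = 20 − 20 − 0 = 0. So H_2 = 0.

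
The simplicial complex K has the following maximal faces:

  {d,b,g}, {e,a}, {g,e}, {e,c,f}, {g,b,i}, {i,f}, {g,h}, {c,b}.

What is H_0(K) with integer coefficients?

H_0 = Z.

We work with the vertex ordering a < b < c < d < e < f < g < h < i. The simplices of K, each written with vertices in increasing order, are:

  0-simplices (9): a, b, c, d, e, f, g, h, i
  1-simplices (13): ae, bc, bd, bg, bi, ce, cf, dg, ef, eg, fi, gh, gi
  2-simplices (3): bdg, bgi, cef

so the chain groups are C_0 ≅ Z^9, C_1 ≅ Z^13, C_2 ≅ Z^3.

The boundary map ∂_1: C_1 → C_0 is given by ∂[p,q] = [q] − [p]. For instance
  ∂ef = f − e.
The 9×13 boundary matrix has rank 8 and Smith normal form diag(1,1,1,1,1,1,1,1).

The boundary map ∂_2: C_2 → C_1 sends each 2-simplex [p,q,r] to [q,r] − [p,r] + [p,q]. For instance
  ∂bdg = dg − bg + bd,
  ∂bgi = gi − bi + bg.
As a 13×3 matrix over Z this has rank 3, with invariant factors (1,1,1).

Now H_k = ker ∂_k / im ∂_{k+1}, so:

  H_0: rank C_0 − rank ∂_1 = 9 − 8 = 1, and the invariant factors of ∂_1 are all 1, so H_0 ≅ Z.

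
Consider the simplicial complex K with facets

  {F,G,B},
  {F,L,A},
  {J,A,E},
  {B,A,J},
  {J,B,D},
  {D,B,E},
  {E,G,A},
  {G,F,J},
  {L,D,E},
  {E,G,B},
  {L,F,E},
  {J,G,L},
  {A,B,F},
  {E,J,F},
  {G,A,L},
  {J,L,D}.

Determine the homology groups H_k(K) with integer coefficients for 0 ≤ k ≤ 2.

H_0 ≅ Z,  H_1 ≅ Z^2,  H_2 ≅ Z.

Order the vertices as A < B < D < E < F < G < J < L. Listing each simplex with vertices in this order, K has dimension 2 with simplices:

  0-simplices (8): A, B, D, E, F, G, J, L
  1-simplices (24): AB, AE, AF, AG, AJ, AL, BD, BE, BF, BG, BJ, DE, DJ, DL, EF, EG, EJ, EL, FG, FJ, FL, GJ, GL, JL
  2-simplices (16): ABF, ABJ, AEG, AEJ, AFL, AGL, BDE, BDJ, BEG, BFG, DEL, DJL, EFJ, EFL, FGJ, GJL

giving chain groups C_0 ≅ Z^8, C_1 ≅ Z^24, C_2 ≅ Z^16.

∂_1: C_1 → C_0 is given by ∂[p,q] = [q] − [p].
The 8×24 boundary matrix has rank 7 and Smith normal form diag(1,1,1,1,1,1,1).

Boundary ∂_2: C_2 → C_1 maps a triangle to the signed sum of its edges. For instance
  ∂AEG = EG − AG + AE,
  ∂BDE = DE − BE + BD.
The 24×16 boundary matrix has rank 15 and Smith normal form diag(1,1,1,1,1,1,1,1,1,1,1,1,1,1,1).

Computing H_k = (kernel of ∂_k) / (image of ∂_{k+1}):

  H_0: rank C_0 − rank ∂_1 = 8 − 7 = 1, and the invariant factors of ∂_1 are all 1, so H_0 ≅ Z.
  H_1: rank ker ∂_1 − rank ∂_2 = (24 − 7) − 15 = 2, and the invariant factors of ∂_2 are all 1, so H_1 ≅ Z^2.
  H_2: rank ker ∂_2 − rank ∂_3 = (16 − 15) − 0 = 1, and there is no ∂_3, so H_2 ≅ Z.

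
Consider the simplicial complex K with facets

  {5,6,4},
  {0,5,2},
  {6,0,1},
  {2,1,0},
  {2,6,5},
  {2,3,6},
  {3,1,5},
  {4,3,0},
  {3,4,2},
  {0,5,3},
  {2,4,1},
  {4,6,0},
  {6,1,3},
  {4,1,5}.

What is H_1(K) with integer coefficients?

Take the total order 0 < 1 < 2 < 3 < 4 < 5 < 6 on the vertex set. Then K (dimension 2) consists of the simplices:

  0-simplices (7): [0], [1], [2], [3], [4], [5], [6]
  1-simplices (21): [0,1], [0,2], [0,3], [0,4], [0,5], [0,6], [1,2], [1,3], [1,4], [1,5], [1,6], [2,3], [2,4], [2,5], [2,6], [3,4], [3,5], [3,6], [4,5], [4,6], [5,6]
  2-simplices (14): [0,1,2], [0,1,6], [0,2,5], [0,3,4], [0,3,5], [0,4,6], [1,2,4], [1,3,5], [1,3,6], [1,4,5], [2,3,4], [2,3,6], [2,5,6], [4,5,6]

so the chain groups are C_0 ≅ Z^7, C_1 ≅ Z^21, C_2 ≅ Z^14.

∂_1: C_1 → C_0 sends each edge [p,q] (with p < q) to q − p. For instance
  ∂[1,3] = [3] − [1].
The 7×21 boundary matrix has rank 6 and Smith normal form diag(1,1,1,1,1,1).

Boundary ∂_2: C_2 → C_1 sends each 2-simplex [p,q,r] to [q,r] − [p,r] + [p,q]. For instance
  ∂[0,1,2] = [1,2] − [0,2] + [0,1],
  ∂[1,3,6] = [3,6] − [1,6] + [1,3].
As a 21×14 matrix over Z this has rank 13, with invariant factors (1,1,1,1,1,1,1,1,1,1,1,1,1).

From H_k ≅ ker(∂_k) / im(∂_{k+1}) we obtain:

  H_1: rank ker ∂_1 − rank ∂_2 = (21 − 6) − 13 = 2, and the invariant factors of ∂_2 are all 1, so H_1 = Z^2.

H_1 = Z^2.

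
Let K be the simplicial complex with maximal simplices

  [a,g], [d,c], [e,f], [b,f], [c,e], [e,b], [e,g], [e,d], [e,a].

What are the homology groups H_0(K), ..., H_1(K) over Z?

H_0 ≅ Z,  H_1 ≅ Z^3.

We work with the vertex ordering a < b < c < d < e < f < g. The simplices of K, each written with vertices in increasing order, are:

  0-simplices (7): a, b, c, d, e, f, g
  1-simplices (9): ae, ag, be, bf, cd, ce, de, ef, eg

Hence C_0 ≅ Z^7, C_1 ≅ Z^9.

Boundary ∂_1: C_1 → C_0 is given by ∂[p,q] = [q] − [p].
As a 7×9 matrix over Z this has rank 6, with invariant factors (1,1,1,1,1,1).

Reading off H_k = ker ∂_k / im ∂_{k+1}:

  H_0: rank C_0 − rank ∂_1 = 7 − 6 = 1, and the invariant factors of ∂_1 are all 1, so H_0 = Z.
  H_1: rank ker ∂_1 − rank ∂_2 = (9 − 6) − 0 = 3, and there is no ∂_2, so H_1 = Z^3.

As a check, the Euler characteristic is 7 − 9 = -2, which agrees with 1 − 3 = -2.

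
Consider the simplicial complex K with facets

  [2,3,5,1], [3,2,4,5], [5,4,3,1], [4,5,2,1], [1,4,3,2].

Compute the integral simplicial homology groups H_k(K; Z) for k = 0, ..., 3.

H_0 ≅ Z,  H_1 = 0,  H_2 = 0,  H_3 ≅ Z.

We work with the vertex ordering 1 < 2 < 3 < 4 < 5. The simplices of K, each written with vertices in increasing order, are:

  0-simplices (5): [1], [2], [3], [4], [5]
  1-simplices (10): [1,2], [1,3], [1,4], [1,5], [2,3], [2,4], [2,5], [3,4], [3,5], [4,5]
  2-simplices (10): [1,2,3], [1,2,4], [1,2,5], [1,3,4], [1,3,5], [1,4,5], [2,3,4], [2,3,5], [2,4,5], [3,4,5]
  3-simplices (5): [1,2,3,4], [1,2,3,5], [1,2,4,5], [1,3,4,5], [2,3,4,5]

so the chain groups are C_0 ≅ Z^5, C_1 ≅ Z^10, C_2 ≅ Z^10, C_3 ≅ Z^5.

The boundary map ∂_1: C_1 → C_0 maps an edge to its endpoints' difference, ∂[p,q] = q − p.
This gives a 5×10 integer matrix of rank 4; reducing to Smith normal form yields diagonal entries (1,1,1,1).

The boundary map ∂_2: C_2 → C_1 sends each 2-simplex [p,q,r] to [q,r] − [p,r] + [p,q]. For instance
  ∂[2,3,4] = [3,4] − [2,4] + [2,3],
  ∂[3,4,5] = [4,5] − [3,5] + [3,4].
The 10×10 boundary matrix has rank 6 and Smith normal form diag(1,1,1,1,1,1).

Boundary ∂_3: C_3 → C_2 sends each 3-simplex σ to the alternating sum Σ_i (−1)^i (σ with its i-th vertex removed). For instance
  ∂[2,3,4,5] = [3,4,5] − [2,4,5] + [2,3,5] − [2,3,4],
  ∂[1,3,4,5] = [3,4,5] − [1,4,5] + [1,3,5] − [1,3,4].
The resulting 10×5 matrix has rank 4, and its Smith normal form has invariant factors (1,1,1,1).

From H_k ≅ ker(∂_k) / im(∂_{k+1}) we obtain:

  H_0: rank C_0 − rank ∂_1 = 5 − 4 = 1, and the invariant factors of ∂_1 are all 1, so H_0 ≅ Z.
  H_1: rank ker ∂_1 − rank ∂_2 = (10 − 4) − 6 = 0, and the invariant factors of ∂_2 are all 1, so H_1 ≅ 0.
  H_2: rank ker ∂_2 − rank ∂_3 = (10 − 6) − 4 = 0, and the invariant factors of ∂_3 are all 1, so H_2 ≅ 0.
  H_3: rank ker ∂_3 − rank ∂_4 = (5 − 4) − 0 = 1, and there is no ∂_4, so H_3 ≅ Z.

As a check, the Euler characteristic is 5 − 10 + 10 − 5 = 0, which agrees with 1 − 0 + 0 − 1 = 0.
(K is a triangulation of the 3-sphere S^3.)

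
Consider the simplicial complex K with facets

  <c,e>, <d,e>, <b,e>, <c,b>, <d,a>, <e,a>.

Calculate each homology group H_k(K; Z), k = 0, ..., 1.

We work with the vertex ordering a < b < c < d < e. The simplices of K, each written with vertices in increasing order, are:

  0-simplices (5): a, b, c, d, e
  1-simplices (6): ad, ae, bc, be, ce, de

so the chain groups are C_0 ≅ Z^5, C_1 ≅ Z^6.

Boundary ∂_1: C_1 → C_0 maps an edge to its endpoints' difference, ∂[p,q] = q − p.
This gives a 5×6 integer matrix of rank 4; reducing to Smith normal form yields diagonal entries (1,1,1,1).

Reading off H_k = ker ∂_k / im ∂_{k+1}:

  H_0: rank C_0 − rank ∂_1 = 5 − 4 = 1, and the invariant factors of ∂_1 are all 1, so H_0 = Z.
  H_1: rank ker ∂_1 − rank ∂_2 = (6 − 4) − 0 = 2, and there is no ∂_2, so H_1 = Z^2.

H_0 ≅ Z,  H_1 ≅ Z^2.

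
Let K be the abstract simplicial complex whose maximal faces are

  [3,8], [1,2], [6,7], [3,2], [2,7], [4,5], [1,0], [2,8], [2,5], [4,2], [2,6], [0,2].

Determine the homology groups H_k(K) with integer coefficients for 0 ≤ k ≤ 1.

H_0 ≅ Z,  H_1 ≅ Z^4.

Take the total order 0 < 1 < 2 < 3 < 4 < 5 < 6 < 7 < 8 on the vertex set. Then K (dimension 1) consists of the simplices:

  0-simplices (9): [0], [1], [2], [3], [4], [5], [6], [7], [8]
  1-simplices (12): [0,1], [0,2], [1,2], [2,3], [2,4], [2,5], [2,6], [2,7], [2,8], [3,8], [4,5], [6,7]

so the chain groups are C_0 ≅ Z^9, C_1 ≅ Z^12.

∂_1: C_1 → C_0 sends each edge [p,q] (with p < q) to q − p. For instance
  ∂[0,2] = [2] − [0].
As a 9×12 matrix over Z this has rank 8, with invariant factors (1,1,1,1,1,1,1,1).

Computing H_k = (kernel of ∂_k) / (image of ∂_{k+1}):

  H_0: rank C_0 − rank ∂_1 = 9 − 8 = 1, and the invariant factors of ∂_1 are all 1, so H_0 = Z.
  H_1: rank ker ∂_1 − rank ∂_2 = (12 − 8) − 0 = 4, and there is no ∂_2, so H_1 = Z^4.

As a check, the Euler characteristic is 9 − 12 = -3, which agrees with 1 − 4 = -3.
(K is a triangulation of a wedge of 4 circles.)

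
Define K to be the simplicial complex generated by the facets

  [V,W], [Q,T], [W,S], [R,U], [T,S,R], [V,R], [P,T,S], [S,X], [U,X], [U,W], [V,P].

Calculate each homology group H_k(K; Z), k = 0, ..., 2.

H_0 ≅ Z,  H_1 ≅ Z^4,  H_2 = 0.

Take the total order P < Q < R < S < T < U < V < W < X on the vertex set. Then K (dimension 2) consists of the simplices:

  0-simplices (9): P, Q, R, S, T, U, V, W, X
  1-simplices (14): PS, PT, PV, QT, RS, RT, RU, RV, ST, SW, SX, UW, UX, VW
  2-simplices (2): PST, RST

giving chain groups C_0 ≅ Z^9, C_1 ≅ Z^14, C_2 ≅ Z^2.

∂_1: C_1 → C_0 is given by ∂[p,q] = [q] − [p]. For instance
  ∂QT = T − Q.
The 9×14 boundary matrix has rank 8 and Smith normal form diag(1,1,1,1,1,1,1,1).

The boundary map ∂_2: C_2 → C_1 acts by ∂[p,q,r] = [q,r] − [p,r] + [p,q]. For instance
  ∂RST = ST − RT + RS,
  ∂PST = ST − PT + PS.
As a 14×2 matrix over Z this has rank 2, with invariant factors (1,1).

From H_k ≅ ker(∂_k) / im(∂_{k+1}) we obtain:

  H_0: rank C_0 − rank ∂_1 = 9 − 8 = 1, and the invariant factors of ∂_1 are all 1, so H_0 ≅ Z.
  H_1: rank ker ∂_1 − rank ∂_2 = (14 − 8) − 2 = 4, and the invariant factors of ∂_2 are all 1, so H_1 ≅ Z^4.
  H_2: rank ker ∂_2 − rank ∂_3 = (2 − 2) − 0 = 0, and there is no ∂_3, so H_2 ≅ 0.

As a check, the Euler characteristic is 9 − 14 + 2 = -3, which agrees with 1 − 4 + 0 = -3.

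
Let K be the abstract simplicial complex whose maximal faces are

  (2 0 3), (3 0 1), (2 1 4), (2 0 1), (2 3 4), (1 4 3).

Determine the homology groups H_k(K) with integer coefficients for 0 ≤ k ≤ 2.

We work with the vertex ordering 0 < 1 < 2 < 3 < 4. The simplices of K, each written with vertices in increasing order, are:

  0-simplices (5): [0], [1], [2], [3], [4]
  1-simplices (9): [0,1], [0,2], [0,3], [1,2], [1,3], [1,4], [2,3], [2,4], [3,4]
  2-simplices (6): [0,1,2], [0,1,3], [0,2,3], [1,2,4], [1,3,4], [2,3,4]

Hence C_0 ≅ Z^5, C_1 ≅ Z^9, C_2 ≅ Z^6.

∂_1: C_1 → C_0 maps an edge to its endpoints' difference, ∂[p,q] = q − p. For instance
  ∂[0,2] = [2] − [0].
The resulting 5×9 matrix has rank 4, and its Smith normal form has invariant factors (1,1,1,1).

∂_2: C_2 → C_1 acts by ∂[p,q,r] = [q,r] − [p,r] + [p,q]. For instance
  ∂[1,2,4] = [2,4] − [1,4] + [1,2],
  ∂[1,3,4] = [3,4] − [1,4] + [1,3].
The resulting 9×6 matrix has rank 5, and its Smith normal form has invariant factors (1,1,1,1,1).

Now H_k = ker ∂_k / im ∂_{k+1}, so:

  H_0: rank C_0 − rank ∂_1 = 5 − 4 = 1, and the invariant factors of ∂_1 are all 1, so H_0 ≅ Z.
  H_1: rank ker ∂_1 − rank ∂_2 = (9 − 4) − 5 = 0, and the invariant factors of ∂_2 are all 1, so H_1 ≅ 0.
  H_2: rank ker ∂_2 − rank ∂_3 = (6 − 5) − 0 = 1, and there is no ∂_3, so H_2 ≅ Z.

(K is a triangulation of the 2-sphere S^2.)

H_0 ≅ Z,  H_1 = 0,  H_2 ≅ Z.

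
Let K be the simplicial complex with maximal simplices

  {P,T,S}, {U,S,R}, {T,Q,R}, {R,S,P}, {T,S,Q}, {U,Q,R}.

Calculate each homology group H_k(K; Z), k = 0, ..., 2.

Take the total order P < Q < R < S < T < U on the vertex set. Then K (dimension 2) consists of the simplices:

  0-simplices (6): P, Q, R, S, T, U
  1-simplices (12): PR, PS, PT, QR, QS, QT, QU, RS, RT, RU, ST, SU
  2-simplices (6): PRS, PST, QRT, QRU, QST, RSU

Hence C_0 ≅ Z^6, C_1 ≅ Z^12, C_2 ≅ Z^6.

∂_1: C_1 → C_0 maps an edge to its endpoints' difference, ∂[p,q] = q − p. For instance
  ∂RT = T − R.
As a 6×12 matrix over Z this has rank 5, with invariant factors (1,1,1,1,1).

The boundary map ∂_2: C_2 → C_1 maps a triangle to the signed sum of its edges. For instance
  ∂QST = ST − QT + QS,
  ∂QRT = RT − QT + QR.
The 12×6 boundary matrix has rank 6 and Smith normal form diag(1,1,1,1,1,1).

Computing H_k = (kernel of ∂_k) / (image of ∂_{k+1}):

  H_0: rank C_0 − rank ∂_1 = 6 − 5 = 1, and the invariant factors of ∂_1 are all 1, so H_0 = Z.
  H_1: rank ker ∂_1 − rank ∂_2 = (12 − 5) − 6 = 1, and the invariant factors of ∂_2 are all 1, so H_1 = Z.
  H_2: rank ker ∂_2 − rank ∂_3 = (6 − 6) − 0 = 0, and there is no ∂_3, so H_2 = 0.

(K is a triangulation of the cylinder S^1 x I.)

H_0 ≅ Z,  H_1 ≅ Z,  H_2 = 0.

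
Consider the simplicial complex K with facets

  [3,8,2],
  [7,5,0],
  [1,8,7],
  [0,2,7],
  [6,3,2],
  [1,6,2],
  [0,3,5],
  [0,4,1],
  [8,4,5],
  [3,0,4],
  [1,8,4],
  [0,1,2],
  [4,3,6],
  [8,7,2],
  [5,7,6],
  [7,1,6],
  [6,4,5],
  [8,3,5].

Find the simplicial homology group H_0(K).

H_0 ≅ Z.

We work with the vertex ordering 0 < 1 < 2 < 3 < 4 < 5 < 6 < 7 < 8. The simplices of K, each written with vertices in increasing order, are:

  0-simplices (9): [0], [1], [2], [3], [4], [5], [6], [7], [8]
  1-simplices (27): (27 of them)
  2-simplices (18): [0,1,2], [0,1,4], [0,2,7], [0,3,4], [0,3,5], [0,5,7], [1,2,6], [1,4,8], [1,6,7], [1,7,8], [2,3,6], [2,3,8], [2,7,8], [3,4,6], [3,5,8], [4,5,6], [4,5,8], [5,6,7]

Hence C_0 ≅ Z^9, C_1 ≅ Z^27, C_2 ≅ Z^18.

Boundary ∂_1: C_1 → C_0 sends each edge [p,q] (with p < q) to q − p.
The 9×27 boundary matrix has rank 8 and Smith normal form diag(1,1,1,1,1,1,1,1).

The boundary map ∂_2: C_2 → C_1 maps a triangle to the signed sum of its edges. For instance
  ∂[0,2,7] = [2,7] − [0,7] + [0,2],
  ∂[2,3,8] = [3,8] − [2,8] + [2,3].
The resulting 27×18 matrix has rank 18, and its Smith normal form has invariant factors (1,1,1,1,1,1,1,1,1,1,1,1,1,1,1,1,1,2).

From H_k ≅ ker(∂_k) / im(∂_{k+1}) we obtain:

  H_0: rank C_0 − rank ∂_1 = 9 − 8 = 1, and the invariant factors of ∂_1 are all 1, so H_0 = Z.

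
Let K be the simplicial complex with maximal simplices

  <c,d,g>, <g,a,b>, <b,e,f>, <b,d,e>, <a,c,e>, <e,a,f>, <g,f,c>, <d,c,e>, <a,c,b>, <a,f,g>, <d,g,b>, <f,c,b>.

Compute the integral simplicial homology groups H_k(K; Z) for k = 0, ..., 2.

H_0 = Z,  H_1 = Z/2Z,  H_2 = 0.

Take the total order a < b < c < d < e < f < g on the vertex set. Then K (dimension 2) consists of the simplices:

  0-simplices (7): a, b, c, d, e, f, g
  1-simplices (18): ab, ac, ae, af, ag, bc, bd, be, bf, bg, cd, ce, cf, cg, de, dg, ef, fg
  2-simplices (12): abc, abg, ace, aef, afg, bcf, bde, bdg, bef, cde, cdg, cfg

so the chain groups are C_0 ≅ Z^7, C_1 ≅ Z^18, C_2 ≅ Z^12.

The boundary map ∂_1: C_1 → C_0 maps an edge to its endpoints' difference, ∂[p,q] = q − p. For instance
  ∂ag = g − a.
The 7×18 boundary matrix has rank 6 and Smith normal form diag(1,1,1,1,1,1).

The boundary map ∂_2: C_2 → C_1 maps a triangle to the signed sum of its edges. For instance
  ∂abc = bc − ac + ab,
  ∂bcf = cf − bf + bc.
This gives a 18×12 integer matrix of rank 12; reducing to Smith normal form yields diagonal entries (1,1,1,1,1,1,1,1,1,1,1,2).

From H_k ≅ ker(∂_k) / im(∂_{k+1}) we obtain:

  H_0: rank C_0 − rank ∂_1 = 7 − 6 = 1, and the invariant factors of ∂_1 are all 1, so H_0 = Z.
  H_1: rank ker ∂_1 − rank ∂_2 = (18 − 6) − 12 = 0, and ∂_2 has invariant factor 2 > 1, so H_1 = Z/2Z.
  H_2: rank ker ∂_2 − rank ∂_3 = (12 − 12) − 0 = 0, and there is no ∂_3, so H_2 = 0.

As a check, the Euler characteristic is 7 − 18 + 12 = 1, which agrees with 1 − 0 + 0 = 1.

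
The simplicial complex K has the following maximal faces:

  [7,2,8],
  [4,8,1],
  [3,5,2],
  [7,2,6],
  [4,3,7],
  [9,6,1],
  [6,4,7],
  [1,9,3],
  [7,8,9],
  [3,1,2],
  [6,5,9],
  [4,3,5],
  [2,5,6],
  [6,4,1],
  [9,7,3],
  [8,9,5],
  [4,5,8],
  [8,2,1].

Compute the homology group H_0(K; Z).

We work with the vertex ordering 1 < 2 < 3 < 4 < 5 < 6 < 7 < 8 < 9. The simplices of K, each written with vertices in increasing order, are:

  0-simplices (9): [1], [2], [3], [4], [5], [6], [7], [8], [9]
  1-simplices (27): (27 of them)
  2-simplices (18): [1,2,3], [1,2,8], [1,3,9], [1,4,6], [1,4,8], [1,6,9], [2,3,5], [2,5,6], [2,6,7], [2,7,8], [3,4,5], [3,4,7], [3,7,9], [4,5,8], [4,6,7], [5,6,9], [5,8,9], [7,8,9]

Hence C_0 ≅ Z^9, C_1 ≅ Z^27, C_2 ≅ Z^18.

The boundary map ∂_1: C_1 → C_0 sends each edge [p,q] (with p < q) to q − p. For instance
  ∂[3,4] = [4] − [3].
The 9×27 boundary matrix has rank 8 and Smith normal form diag(1,1,1,1,1,1,1,1).

Boundary ∂_2: C_2 → C_1 sends each 2-simplex [p,q,r] to [q,r] − [p,r] + [p,q]. For instance
  ∂[3,4,7] = [4,7] − [3,7] + [3,4],
  ∂[2,3,5] = [3,5] − [2,5] + [2,3].
The resulting 27×18 matrix has rank 17, and its Smith normal form has invariant factors (1,1,1,1,1,1,1,1,1,1,1,1,1,1,1,1,1).

From H_k ≅ ker(∂_k) / im(∂_{k+1}) we obtain:

  H_0: rank C_0 − rank ∂_1 = 9 − 8 = 1, and the invariant factors of ∂_1 are all 1, so H_0 ≅ Z.

H_0 = Z.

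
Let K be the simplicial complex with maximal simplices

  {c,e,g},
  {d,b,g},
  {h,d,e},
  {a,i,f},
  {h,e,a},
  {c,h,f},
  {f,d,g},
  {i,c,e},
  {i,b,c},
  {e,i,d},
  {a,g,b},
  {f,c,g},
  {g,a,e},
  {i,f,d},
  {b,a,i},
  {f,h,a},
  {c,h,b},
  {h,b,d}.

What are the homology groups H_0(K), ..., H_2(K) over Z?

H_0 ≅ Z,  H_1 ≅ Z^2,  H_2 ≅ Z.

Take the total order a < b < c < d < e < f < g < h < i on the vertex set. Then K (dimension 2) consists of the simplices:

  0-simplices (9): a, b, c, d, e, f, g, h, i
  1-simplices (27): ab, ae, af, ag, ah, ai, bc, bd, bg, bh, bi, ce, cf, cg, ch, ci, de, df, dg, dh, di, eg, eh, ei, fg, fh, fi
  2-simplices (18): abg, abi, aeg, aeh, afh, afi, bch, bci, bdg, bdh, ceg, cei, cfg, cfh, deh, dei, dfg, dfi

giving chain groups C_0 ≅ Z^9, C_1 ≅ Z^27, C_2 ≅ Z^18.

Boundary ∂_1: C_1 → C_0 is given by ∂[p,q] = [q] − [p]. For instance
  ∂ab = b − a.
As a 9×27 matrix over Z this has rank 8, with invariant factors (1,1,1,1,1,1,1,1).

The boundary map ∂_2: C_2 → C_1 acts by ∂[p,q,r] = [q,r] − [p,r] + [p,q]. For instance
  ∂dfg = fg − dg + df,
  ∂bch = ch − bh + bc.
As a 27×18 matrix over Z this has rank 17, with invariant factors (1,1,1,1,1,1,1,1,1,1,1,1,1,1,1,1,1).

Now H_k = ker ∂_k / im ∂_{k+1}, so:

  H_0: rank C_0 − rank ∂_1 = 9 − 8 = 1, and the invariant factors of ∂_1 are all 1, so H_0 ≅ Z.
  H_1: rank ker ∂_1 − rank ∂_2 = (27 − 8) − 17 = 2, and the invariant factors of ∂_2 are all 1, so H_1 ≅ Z^2.
  H_2: rank ker ∂_2 − rank ∂_3 = (18 − 17) − 0 = 1, and there is no ∂_3, so H_2 ≅ Z.

As a check, the Euler characteristic is 9 − 27 + 18 = 0, which agrees with 1 − 2 + 1 = 0.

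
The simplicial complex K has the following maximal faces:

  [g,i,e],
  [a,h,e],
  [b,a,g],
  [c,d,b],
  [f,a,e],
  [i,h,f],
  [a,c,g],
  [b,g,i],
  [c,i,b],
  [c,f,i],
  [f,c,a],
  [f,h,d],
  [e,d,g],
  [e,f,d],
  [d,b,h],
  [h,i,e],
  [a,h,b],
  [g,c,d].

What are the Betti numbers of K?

Take the total order a < b < c < d < e < f < g < h < i on the vertex set. Then K (dimension 2) consists of the simplices:

  0-simplices (9): a, b, c, d, e, f, g, h, i
  1-simplices (27): ab, ac, ae, af, ag, ah, bc, bd, bg, bh, bi, cd, cf, cg, ci, de, df, dg, dh, ef, eg, eh, ei, fh, fi, gi, hi
  2-simplices (18): abg, abh, acf, acg, aef, aeh, bcd, bci, bdh, bgi, cdg, cfi, def, deg, dfh, egi, ehi, fhi

Hence C_0 ≅ Z^9, C_1 ≅ Z^27, C_2 ≅ Z^18.

Boundary ∂_1: C_1 → C_0 is given by ∂[p,q] = [q] − [p].
The 9×27 boundary matrix has rank 8 and Smith normal form diag(1,1,1,1,1,1,1,1).

∂_2: C_2 → C_1 maps a triangle to the signed sum of its edges. For instance
  ∂egi = gi − ei + eg,
  ∂bgi = gi − bi + bg.
The 27×18 boundary matrix has rank 18 and Smith normal form diag(1,1,1,1,1,1,1,1,1,1,1,1,1,1,1,1,1,2).

Reading off H_k = ker ∂_k / im ∂_{k+1}:

  H_0: rank C_0 − rank ∂_1 = 9 − 8 = 1, and the invariant factors of ∂_1 are all 1, so H_0 ≅ Z.
  H_1: rank ker ∂_1 − rank ∂_2 = (27 − 8) − 18 = 1, and ∂_2 has invariant factor 2 > 1, so H_1 ≅ Z ⊕ Z/2Z.
  H_2: rank ker ∂_2 − rank ∂_3 = (18 − 18) − 0 = 0, and there is no ∂_3, so H_2 ≅ 0.

Hence the Betti numbers are b_0 = 1, b_1 = 1, b_2 = 0.

b_0 = 1, b_1 = 1, b_2 = 0.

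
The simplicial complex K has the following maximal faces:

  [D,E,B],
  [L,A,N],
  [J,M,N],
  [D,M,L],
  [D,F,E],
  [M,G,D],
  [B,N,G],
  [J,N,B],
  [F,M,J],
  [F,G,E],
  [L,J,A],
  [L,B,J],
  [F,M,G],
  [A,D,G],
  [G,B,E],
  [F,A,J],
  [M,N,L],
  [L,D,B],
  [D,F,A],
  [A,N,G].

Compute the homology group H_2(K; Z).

H_2 ≅ 0.

We work with the vertex ordering A < B < D < E < F < G < J < L < M < N. The simplices of K, each written with vertices in increasing order, are:

  0-simplices (10): A, B, D, E, F, G, J, L, M, N
  1-simplices (30): AD, AF, AG, AJ, AL, AN, BD, BE, BG, BJ, BL, BN, DE, DF, DG, DL, DM, EF, EG, FG, FJ, FM, GM, GN, JL, JM, JN, LM, LN, MN
  2-simplices (20): ADF, ADG, AFJ, AGN, AJL, ALN, BDE, BDL, BEG, BGN, BJL, BJN, DEF, DGM, DLM, EFG, FGM, FJM, JMN, LMN

Hence C_0 ≅ Z^10, C_1 ≅ Z^30, C_2 ≅ Z^20.

Boundary ∂_1: C_1 → C_0 sends each edge [p,q] (with p < q) to q − p. For instance
  ∂DL = L − D.
As a 10×30 matrix over Z this has rank 9, with invariant factors (1,1,1,1,1,1,1,1,1).

The boundary map ∂_2: C_2 → C_1 sends each 2-simplex [p,q,r] to [q,r] − [p,r] + [p,q]. For instance
  ∂JMN = MN − JN + JM,
  ∂BDE = DE − BE + BD.
This gives a 30×20 integer matrix of rank 20; reducing to Smith normal form yields diagonal entries (1,1,1,1,1,1,1,1,1,1,1,1,1,1,1,1,1,1,1,2).

Now H_k = ker ∂_k / im ∂_{k+1}, so:

  H_2: rank ker ∂_2 − rank ∂_3 = (20 − 20) − 0 = 0, and there is no ∂_3, so H_2 ≅ 0.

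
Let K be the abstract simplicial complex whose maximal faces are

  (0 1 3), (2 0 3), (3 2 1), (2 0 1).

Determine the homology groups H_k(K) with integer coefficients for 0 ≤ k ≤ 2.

H_0 ≅ Z,  H_1 = 0,  H_2 ≅ Z.

Fix the vertex order 0 < 1 < 2 < 3 and write every simplex with vertices in increasing order. Then dim K = 2 and the simplices of K are:

  0-simplices (4): [0], [1], [2], [3]
  1-simplices (6): [0,1], [0,2], [0,3], [1,2], [1,3], [2,3]
  2-simplices (4): [0,1,2], [0,1,3], [0,2,3], [1,2,3]

so the chain groups are C_0 ≅ Z^4, C_1 ≅ Z^6, C_2 ≅ Z^4.

∂_1: C_1 → C_0 sends each edge [p,q] (with p < q) to q − p.
As a 4×6 matrix over Z this has rank 3, with invariant factors (1,1,1).

The boundary map ∂_2: C_2 → C_1 sends each 2-simplex [p,q,r] to [q,r] − [p,r] + [p,q]. For instance
  ∂[0,1,3] = [1,3] − [0,3] + [0,1],
  ∂[0,2,3] = [2,3] − [0,3] + [0,2].
This gives a 6×4 integer matrix of rank 3; reducing to Smith normal form yields diagonal entries (1,1,1).

From H_k ≅ ker(∂_k) / im(∂_{k+1}) we obtain:

  H_0: rank C_0 − rank ∂_1 = 4 − 3 = 1, and the invariant factors of ∂_1 are all 1, so H_0 = Z.
  H_1: rank ker ∂_1 − rank ∂_2 = (6 − 3) − 3 = 0, and the invariant factors of ∂_2 are all 1, so H_1 = 0.
  H_2: rank ker ∂_2 − rank ∂_3 = (4 − 3) − 0 = 1, and there is no ∂_3, so H_2 = Z.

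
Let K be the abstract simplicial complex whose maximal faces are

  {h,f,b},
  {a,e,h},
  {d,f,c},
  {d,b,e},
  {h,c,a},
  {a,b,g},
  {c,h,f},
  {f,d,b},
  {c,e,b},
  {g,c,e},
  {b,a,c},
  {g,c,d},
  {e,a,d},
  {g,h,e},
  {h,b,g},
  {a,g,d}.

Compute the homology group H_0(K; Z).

H_0 ≅ Z.

We work with the vertex ordering a < b < c < d < e < f < g < h. The simplices of K, each written with vertices in increasing order, are:

  0-simplices (8): a, b, c, d, e, f, g, h
  1-simplices (24): ab, ac, ad, ae, ag, ah, bc, bd, be, bf, bg, bh, cd, ce, cf, cg, ch, de, df, dg, eg, eh, fh, gh
  2-simplices (16): abc, abg, ach, ade, adg, aeh, bce, bde, bdf, bfh, bgh, cdf, cdg, ceg, cfh, egh

so the chain groups are C_0 ≅ Z^8, C_1 ≅ Z^24, C_2 ≅ Z^16.

The boundary map ∂_1: C_1 → C_0 maps an edge to its endpoints' difference, ∂[p,q] = q − p. For instance
  ∂cf = f − c.
As a 8×24 matrix over Z this has rank 7, with invariant factors (1,1,1,1,1,1,1).

The boundary map ∂_2: C_2 → C_1 acts by ∂[p,q,r] = [q,r] − [p,r] + [p,q]. For instance
  ∂ade = de − ae + ad,
  ∂aeh = eh − ah + ae.
The 24×16 boundary matrix has rank 15 and Smith normal form diag(1,1,1,1,1,1,1,1,1,1,1,1,1,1,1).

Now H_k = ker ∂_k / im ∂_{k+1}, so:

  H_0: rank C_0 − rank ∂_1 = 8 − 7 = 1, and the invariant factors of ∂_1 are all 1, so H_0 = Z.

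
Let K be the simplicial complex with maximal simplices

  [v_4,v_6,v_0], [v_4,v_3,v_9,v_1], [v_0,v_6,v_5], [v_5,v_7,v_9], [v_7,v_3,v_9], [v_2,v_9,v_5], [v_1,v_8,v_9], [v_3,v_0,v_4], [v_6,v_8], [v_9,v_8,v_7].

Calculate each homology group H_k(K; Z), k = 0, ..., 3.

H_0 ≅ Z,  H_1 ≅ Z^2,  H_2 = 0,  H_3 = 0.

Take the total order v_0 < v_1 < v_2 < v_3 < v_4 < v_5 < v_6 < v_7 < v_8 < v_9 on the vertex set. Then K (dimension 3) consists of the simplices:

  0-simplices (10): [v_0], [v_1], [v_2], [v_3], [v_4], [v_5], [v_6], [v_7], [v_8], [v_9]
  1-simplices (22): (22 of them)
  2-simplices (12): (12 of them)
  3-simplices (1): [v_1,v_3,v_4,v_9]

so the chain groups are C_0 ≅ Z^10, C_1 ≅ Z^22, C_2 ≅ Z^12, C_3 ≅ Z^1.

∂_1: C_1 → C_0 sends each edge [p,q] (with p < q) to q − p.
As a 10×22 matrix over Z this has rank 9, with invariant factors (1,1,1,1,1,1,1,1,1).

Boundary ∂_2: C_2 → C_1 acts by ∂[p,q,r] = [q,r] − [p,r] + [p,q]. For instance
  ∂[v_1,v_4,v_9] = [v_4,v_9] − [v_1,v_9] + [v_1,v_4],
  ∂[v_1,v_3,v_9] = [v_3,v_9] − [v_1,v_9] + [v_1,v_3].
As a 22×12 matrix over Z this has rank 11, with invariant factors (1,1,1,1,1,1,1,1,1,1,1).

∂_3: C_3 → C_2 sends each 3-simplex σ to the alternating sum Σ_i (−1)^i (σ with its i-th vertex removed). For instance
  ∂[v_1,v_3,v_4,v_9] = [v_3,v_4,v_9] − [v_1,v_4,v_9] + [v_1,v_3,v_9] − [v_1,v_3,v_4].
The 12×1 boundary matrix has rank 1 and Smith normal form diag(1).

From H_k ≅ ker(∂_k) / im(∂_{k+1}) we obtain:

  H_0: rank C_0 − rank ∂_1 = 10 − 9 = 1, and the invariant factors of ∂_1 are all 1, so H_0 ≅ Z.
  H_1: rank ker ∂_1 − rank ∂_2 = (22 − 9) − 11 = 2, and the invariant factors of ∂_2 are all 1, so H_1 ≅ Z^2.
  H_2: rank ker ∂_2 − rank ∂_3 = (12 − 11) − 1 = 0, and the invariant factors of ∂_3 are all 1, so H_2 ≅ 0.
  H_3: rank ker ∂_3 − rank ∂_4 = (1 − 1) − 0 = 0, and there is no ∂_4, so H_3 ≅ 0.

As a check, the Euler characteristic is 10 − 22 + 12 − 1 = -1, which agrees with 1 − 2 + 0 − 0 = -1.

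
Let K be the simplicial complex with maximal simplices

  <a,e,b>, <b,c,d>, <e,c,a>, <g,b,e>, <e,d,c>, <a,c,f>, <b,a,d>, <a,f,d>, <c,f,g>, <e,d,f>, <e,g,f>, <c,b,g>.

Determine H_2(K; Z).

Take the total order a < b < c < d < e < f < g on the vertex set. Then K (dimension 2) consists of the simplices:

  0-simplices (7): a, b, c, d, e, f, g
  1-simplices (18): ab, ac, ad, ae, af, bc, bd, be, bg, cd, ce, cf, cg, de, df, ef, eg, fg
  2-simplices (12): abd, abe, ace, acf, adf, bcd, bcg, beg, cde, cfg, def, efg

giving chain groups C_0 ≅ Z^7, C_1 ≅ Z^18, C_2 ≅ Z^12.

The boundary map ∂_1: C_1 → C_0 is given by ∂[p,q] = [q] − [p].
This gives a 7×18 integer matrix of rank 6; reducing to Smith normal form yields diagonal entries (1,1,1,1,1,1).

Boundary ∂_2: C_2 → C_1 acts by ∂[p,q,r] = [q,r] − [p,r] + [p,q]. For instance
  ∂ace = ce − ae + ac,
  ∂beg = eg − bg + be.
This gives a 18×12 integer matrix of rank 12; reducing to Smith normal form yields diagonal entries (1,1,1,1,1,1,1,1,1,1,1,2).

Reading off H_k = ker ∂_k / im ∂_{k+1}:

  H_2: rank ker ∂_2 − rank ∂_3 = (12 − 12) − 0 = 0, and there is no ∂_3, so H_2 ≅ 0.

H_2 = 0.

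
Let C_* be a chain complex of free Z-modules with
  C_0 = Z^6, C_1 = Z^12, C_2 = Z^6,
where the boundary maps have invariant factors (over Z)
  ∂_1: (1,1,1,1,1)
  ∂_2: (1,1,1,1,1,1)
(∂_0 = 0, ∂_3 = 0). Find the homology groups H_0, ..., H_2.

H_0: b_0 = 6 − 0 − 5 = 1; torsion from ∂_1 factors > 1: none. So H_0 = Z.
H_1: b_1 = 12 − 5 − 6 = 1; torsion from ∂_2 factors > 1: none. So H_1 = Z.
H_2: b_2 = 6 − 6 − 0 = 0; torsion from ∂_3 factors > 1: none. So H_2 = 0.

H_0 = Z,  H_1 = Z,  H_2 = 0.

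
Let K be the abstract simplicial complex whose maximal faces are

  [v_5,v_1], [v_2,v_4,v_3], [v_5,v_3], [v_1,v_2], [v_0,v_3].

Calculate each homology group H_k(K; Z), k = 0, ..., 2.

Take the total order v_0 < v_1 < v_2 < v_3 < v_4 < v_5 on the vertex set. Then K (dimension 2) consists of the simplices:

  0-simplices (6): [v_0], [v_1], [v_2], [v_3], [v_4], [v_5]
  1-simplices (7): [v_0,v_3], [v_1,v_2], [v_1,v_5], [v_2,v_3], [v_2,v_4], [v_3,v_4], [v_3,v_5]
  2-simplices (1): [v_2,v_3,v_4]

Hence C_0 ≅ Z^6, C_1 ≅ Z^7, C_2 ≅ Z^1.

The boundary map ∂_1: C_1 → C_0 sends each edge [p,q] (with p < q) to q − p.
This gives a 6×7 integer matrix of rank 5; reducing to Smith normal form yields diagonal entries (1,1,1,1,1).

Boundary ∂_2: C_2 → C_1 maps a triangle to the signed sum of its edges. For instance
  ∂[v_2,v_3,v_4] = [v_3,v_4] − [v_2,v_4] + [v_2,v_3].
As a 7×1 matrix over Z this has rank 1, with invariant factors (1).

Now H_k = ker ∂_k / im ∂_{k+1}, so:

  H_0: rank C_0 − rank ∂_1 = 6 − 5 = 1, and the invariant factors of ∂_1 are all 1, so H_0 = Z.
  H_1: rank ker ∂_1 − rank ∂_2 = (7 − 5) − 1 = 1, and the invariant factors of ∂_2 are all 1, so H_1 = Z.
  H_2: rank ker ∂_2 − rank ∂_3 = (1 − 1) − 0 = 0, and there is no ∂_3, so H_2 = 0.

H_0 ≅ Z,  H_1 ≅ Z,  H_2 = 0.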